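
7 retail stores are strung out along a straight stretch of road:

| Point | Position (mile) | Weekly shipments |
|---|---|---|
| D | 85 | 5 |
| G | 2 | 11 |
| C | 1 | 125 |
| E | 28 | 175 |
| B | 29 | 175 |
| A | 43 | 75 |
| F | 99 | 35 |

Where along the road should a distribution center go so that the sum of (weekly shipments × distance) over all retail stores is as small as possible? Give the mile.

x = 28

For a sum of weighted absolute distances on a line, the optimum is the weighted median (not the mean). Total weight W = 601; half-weight = 300.5.
Sort by position and accumulate weight:
  mile 1 (C, w=125) → cum 125
  mile 2 (G, w=11) → cum 136
  mile 28 (E, w=175) → cum 311  ≥ 300.5 → median here
  mile 29 (B, w=175) → cum 486
  mile 43 (A, w=75) → cum 561
  mile 85 (D, w=5) → cum 566
  mile 99 (F, w=35) → cum 601
Optimal location: mile 28.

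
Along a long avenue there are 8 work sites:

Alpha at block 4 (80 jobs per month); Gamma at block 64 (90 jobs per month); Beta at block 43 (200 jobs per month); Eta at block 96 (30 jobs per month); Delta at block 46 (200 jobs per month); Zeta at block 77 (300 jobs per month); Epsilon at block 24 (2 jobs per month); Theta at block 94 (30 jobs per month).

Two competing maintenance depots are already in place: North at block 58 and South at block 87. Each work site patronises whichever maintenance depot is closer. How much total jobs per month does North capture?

The indifferent point is the midpoint (58+87)/2 = 72.5; work sites left of it (closer to North at 58) go to North, those right go to South.
  Alpha at 4 (w=80) → North
  Epsilon at 24 (w=2) → North
  Beta at 43 (w=200) → North
  Delta at 46 (w=200) → North
  Gamma at 64 (w=90) → North
  Zeta at 77 (w=300) → South
  Theta at 94 (w=30) → South
  Eta at 96 (w=30) → South
North captures 572; South captures 360.

572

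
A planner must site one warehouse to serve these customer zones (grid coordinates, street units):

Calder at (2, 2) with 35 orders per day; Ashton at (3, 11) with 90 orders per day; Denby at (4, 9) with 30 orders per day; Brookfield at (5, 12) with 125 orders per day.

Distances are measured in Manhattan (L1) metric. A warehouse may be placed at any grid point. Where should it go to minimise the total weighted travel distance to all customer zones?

(4, 11)

Manhattan distance separates: Σwᵢ(|x−xᵢ|+|y−yᵢ|) = Σwᵢ|x−xᵢ| + Σwᵢ|y−yᵢ|, so x and y are optimised independently as 1-D weighted medians.
Total weight W = 280; half = 140.
x-coordinate, sorted with cumulative weight:
  x=2 (Calder, w=35) cum 35
  x=3 (Ashton, w=90) cum 125
  x=4 (Denby, w=30) cum 155  ← median
  x=5 (Brookfield, w=125) cum 280
⇒ x* = 4
y-coordinate, sorted with cumulative weight:
  y=2 (Calder, w=35) cum 35
  y=9 (Denby, w=30) cum 65
  y=11 (Ashton, w=90) cum 155  ← median
  y=12 (Brookfield, w=125) cum 280
⇒ y* = 11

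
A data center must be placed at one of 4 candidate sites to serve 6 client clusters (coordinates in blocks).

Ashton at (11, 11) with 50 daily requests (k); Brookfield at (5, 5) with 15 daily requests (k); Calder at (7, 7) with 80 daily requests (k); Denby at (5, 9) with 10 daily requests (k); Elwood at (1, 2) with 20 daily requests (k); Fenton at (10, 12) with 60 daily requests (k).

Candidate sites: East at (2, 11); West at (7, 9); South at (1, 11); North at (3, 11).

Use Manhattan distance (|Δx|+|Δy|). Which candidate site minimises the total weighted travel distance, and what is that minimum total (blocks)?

Total weighted distance at each candidate:
  East (2, 11): total = 2095
  West (7, 9): total = 1190
  South (1, 11): total = 2290
  North (3, 11): total = 1900
Minimum is at West with total 1190 blocks.

West, total 1190 blocks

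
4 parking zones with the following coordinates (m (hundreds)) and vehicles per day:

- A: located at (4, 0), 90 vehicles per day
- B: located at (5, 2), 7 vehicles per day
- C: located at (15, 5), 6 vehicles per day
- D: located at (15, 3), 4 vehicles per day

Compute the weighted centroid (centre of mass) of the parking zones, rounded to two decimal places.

(5.09, 0.52)

The minimiser of Σwᵢ‖p−pᵢ‖² is the weighted centroid p* = (Σwᵢpᵢ)/(Σwᵢ).
Σwᵢ = 107.
Σwᵢxᵢ = 90·4 + 7·5 + 6·15 + 4·15 = 545.
Σwᵢyᵢ = 90·0 + 7·2 + 6·5 + 4·3 = 56.
x* = 545/107 = 5.09, y* = 56/107 = 0.52.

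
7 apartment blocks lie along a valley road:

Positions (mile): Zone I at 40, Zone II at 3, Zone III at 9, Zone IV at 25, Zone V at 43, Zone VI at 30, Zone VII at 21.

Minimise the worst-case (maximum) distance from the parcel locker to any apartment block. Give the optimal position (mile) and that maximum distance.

The 1-center on a line is the midpoint of the two extreme points: leftmost at 3, rightmost at 43.
Optimal location = (3 + 43)/2 = 23; maximum distance = (43 − 3)/2 = 20.

location 23, max distance 20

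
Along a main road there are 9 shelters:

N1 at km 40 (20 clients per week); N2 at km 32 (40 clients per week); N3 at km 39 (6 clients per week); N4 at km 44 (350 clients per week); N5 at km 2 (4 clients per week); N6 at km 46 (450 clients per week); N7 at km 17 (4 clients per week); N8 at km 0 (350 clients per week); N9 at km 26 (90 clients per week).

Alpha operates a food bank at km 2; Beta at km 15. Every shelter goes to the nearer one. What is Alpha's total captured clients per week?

354

The indifferent point is the midpoint (2+15)/2 = 8.5; shelters left of it (closer to Alpha at 2) go to Alpha, those right go to Beta.
  N8 at 0 (w=350) → Alpha
  N5 at 2 (w=4) → Alpha
  N7 at 17 (w=4) → Beta
  N9 at 26 (w=90) → Beta
  N2 at 32 (w=40) → Beta
  N3 at 39 (w=6) → Beta
  N1 at 40 (w=20) → Beta
  N4 at 44 (w=350) → Beta
  N6 at 46 (w=450) → Beta
Alpha captures 354; Beta captures 960.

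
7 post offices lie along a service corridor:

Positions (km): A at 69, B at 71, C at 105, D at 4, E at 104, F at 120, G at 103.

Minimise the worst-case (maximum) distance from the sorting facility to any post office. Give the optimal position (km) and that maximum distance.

location 62, max distance 58

The 1-center on a line is the midpoint of the two extreme points: leftmost at 4, rightmost at 120.
Optimal location = (4 + 120)/2 = 62; maximum distance = (120 − 4)/2 = 58.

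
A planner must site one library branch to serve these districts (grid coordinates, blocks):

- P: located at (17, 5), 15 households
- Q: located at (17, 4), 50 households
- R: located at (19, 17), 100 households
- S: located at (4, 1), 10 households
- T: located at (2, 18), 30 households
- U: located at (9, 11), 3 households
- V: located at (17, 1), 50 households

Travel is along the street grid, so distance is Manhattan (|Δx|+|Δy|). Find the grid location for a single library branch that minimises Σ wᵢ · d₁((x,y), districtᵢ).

Manhattan distance separates: Σwᵢ(|x−xᵢ|+|y−yᵢ|) = Σwᵢ|x−xᵢ| + Σwᵢ|y−yᵢ|, so x and y are optimised independently as 1-D weighted medians.
Total weight W = 258; half = 129.
x-coordinate, sorted with cumulative weight:
  x=2 (T, w=30) cum 30
  x=4 (S, w=10) cum 40
  x=9 (U, w=3) cum 43
  x=17 (P, w=15) cum 58
  x=17 (Q, w=50) cum 108
  x=17 (V, w=50) cum 158  ← median
  x=19 (R, w=100) cum 258
⇒ x* = 17
y-coordinate, sorted with cumulative weight:
  y=1 (S, w=10) cum 10
  y=1 (V, w=50) cum 60
  y=4 (Q, w=50) cum 110
  y=5 (P, w=15) cum 125
  y=11 (U, w=3) cum 128
  y=17 (R, w=100) cum 228  ← median
  y=18 (T, w=30) cum 258
⇒ y* = 17

(17, 17)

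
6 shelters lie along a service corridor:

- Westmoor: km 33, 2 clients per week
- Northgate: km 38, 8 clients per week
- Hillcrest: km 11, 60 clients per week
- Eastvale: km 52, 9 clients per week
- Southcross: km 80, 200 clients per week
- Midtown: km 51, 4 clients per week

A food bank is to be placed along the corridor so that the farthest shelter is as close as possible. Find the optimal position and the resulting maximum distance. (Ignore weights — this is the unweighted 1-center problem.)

location 45.5, max distance 34.5

The 1-center on a line is the midpoint of the two extreme points: leftmost at 11, rightmost at 80.
Optimal location = (11 + 80)/2 = 45.5; maximum distance = (80 − 11)/2 = 34.5.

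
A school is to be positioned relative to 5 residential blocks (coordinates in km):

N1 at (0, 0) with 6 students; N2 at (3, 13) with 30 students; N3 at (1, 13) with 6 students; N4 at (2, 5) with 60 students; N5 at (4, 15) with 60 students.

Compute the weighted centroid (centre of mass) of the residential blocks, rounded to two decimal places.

The minimiser of Σwᵢ‖p−pᵢ‖² is the weighted centroid p* = (Σwᵢpᵢ)/(Σwᵢ).
Σwᵢ = 162.
Σwᵢxᵢ = 6·0 + 30·3 + 6·1 + 60·2 + 60·4 = 456.
Σwᵢyᵢ = 6·0 + 30·13 + 6·13 + 60·5 + 60·15 = 1668.
x* = 456/162 = 2.81, y* = 1668/162 = 10.30.

(2.81, 10.30)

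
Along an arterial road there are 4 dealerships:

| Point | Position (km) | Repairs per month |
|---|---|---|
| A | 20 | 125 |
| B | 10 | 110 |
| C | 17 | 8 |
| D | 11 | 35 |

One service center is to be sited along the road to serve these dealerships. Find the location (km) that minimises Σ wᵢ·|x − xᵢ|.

For a sum of weighted absolute distances on a line, the optimum is the weighted median (not the mean). Total weight W = 278; half-weight = 139.
Sort by position and accumulate weight:
  km 10 (B, w=110) → cum 110
  km 11 (D, w=35) → cum 145  ≥ 139 → median here
  km 17 (C, w=8) → cum 153
  km 20 (A, w=125) → cum 278
Optimal location: km 11.

x = 11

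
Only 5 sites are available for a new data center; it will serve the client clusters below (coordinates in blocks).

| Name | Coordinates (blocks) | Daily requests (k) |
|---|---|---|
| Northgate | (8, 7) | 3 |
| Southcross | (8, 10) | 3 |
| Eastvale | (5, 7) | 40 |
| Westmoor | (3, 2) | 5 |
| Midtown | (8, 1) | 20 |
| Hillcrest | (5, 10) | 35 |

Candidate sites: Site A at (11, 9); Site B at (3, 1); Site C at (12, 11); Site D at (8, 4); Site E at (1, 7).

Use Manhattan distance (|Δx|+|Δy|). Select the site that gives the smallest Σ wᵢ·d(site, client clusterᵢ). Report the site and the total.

Site D, total 677 blocks

Total weighted distance at each candidate:
  Site A (11, 9): total = 887
  Site B (3, 1): total = 885
  Site C (12, 11): total = 1129
  Site D (8, 4): total = 677
  Site E (1, 7): total = 751
Minimum is at Site D with total 677 blocks.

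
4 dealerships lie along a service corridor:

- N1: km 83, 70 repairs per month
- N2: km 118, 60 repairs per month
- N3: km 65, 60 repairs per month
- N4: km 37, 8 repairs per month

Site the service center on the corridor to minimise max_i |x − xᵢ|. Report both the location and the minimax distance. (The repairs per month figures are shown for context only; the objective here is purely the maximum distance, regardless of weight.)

location 77.5, max distance 40.5

The 1-center on a line is the midpoint of the two extreme points: leftmost at 37, rightmost at 118.
Optimal location = (37 + 118)/2 = 77.5; maximum distance = (118 − 37)/2 = 40.5.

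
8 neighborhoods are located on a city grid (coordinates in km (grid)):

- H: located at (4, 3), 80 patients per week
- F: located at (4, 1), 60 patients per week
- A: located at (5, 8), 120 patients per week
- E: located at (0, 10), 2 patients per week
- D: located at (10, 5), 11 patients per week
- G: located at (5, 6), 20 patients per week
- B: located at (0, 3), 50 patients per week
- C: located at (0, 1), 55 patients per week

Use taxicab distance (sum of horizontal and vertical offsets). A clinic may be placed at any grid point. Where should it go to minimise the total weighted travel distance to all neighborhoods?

Manhattan distance separates: Σwᵢ(|x−xᵢ|+|y−yᵢ|) = Σwᵢ|x−xᵢ| + Σwᵢ|y−yᵢ|, so x and y are optimised independently as 1-D weighted medians.
Total weight W = 398; half = 199.
x-coordinate, sorted with cumulative weight:
  x=0 (E, w=2) cum 2
  x=0 (B, w=50) cum 52
  x=0 (C, w=55) cum 107
  x=4 (H, w=80) cum 187
  x=4 (F, w=60) cum 247  ← median
  x=5 (A, w=120) cum 367
  x=5 (G, w=20) cum 387
  x=10 (D, w=11) cum 398
⇒ x* = 4
y-coordinate, sorted with cumulative weight:
  y=1 (F, w=60) cum 60
  y=1 (C, w=55) cum 115
  y=3 (H, w=80) cum 195
  y=3 (B, w=50) cum 245  ← median
  y=5 (D, w=11) cum 256
  y=6 (G, w=20) cum 276
  y=8 (A, w=120) cum 396
  y=10 (E, w=2) cum 398
⇒ y* = 3

(4, 3)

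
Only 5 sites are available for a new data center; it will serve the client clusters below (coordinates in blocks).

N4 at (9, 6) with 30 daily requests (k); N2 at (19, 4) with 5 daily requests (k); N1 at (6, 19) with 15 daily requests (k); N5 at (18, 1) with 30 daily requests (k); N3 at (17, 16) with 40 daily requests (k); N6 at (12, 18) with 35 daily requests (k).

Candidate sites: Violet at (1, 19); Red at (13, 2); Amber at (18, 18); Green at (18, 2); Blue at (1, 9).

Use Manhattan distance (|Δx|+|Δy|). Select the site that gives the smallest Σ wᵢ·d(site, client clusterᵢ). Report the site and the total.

Total weighted distance at each candidate:
  Violet (1, 19): total = 3100
  Red (13, 2): total = 2135
  Amber (18, 18): total = 1740
  Green (18, 2): total = 2240
  Blue (1, 9): total = 3040
Minimum is at Amber with total 1740 blocks.

Amber, total 1740 blocks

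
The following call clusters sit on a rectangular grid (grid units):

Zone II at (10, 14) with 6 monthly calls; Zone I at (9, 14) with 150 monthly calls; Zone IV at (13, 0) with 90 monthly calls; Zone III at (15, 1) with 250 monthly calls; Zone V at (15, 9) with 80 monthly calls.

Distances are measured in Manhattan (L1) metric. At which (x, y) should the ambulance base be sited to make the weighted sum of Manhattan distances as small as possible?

(15, 1)

Manhattan distance separates: Σwᵢ(|x−xᵢ|+|y−yᵢ|) = Σwᵢ|x−xᵢ| + Σwᵢ|y−yᵢ|, so x and y are optimised independently as 1-D weighted medians.
Total weight W = 576; half = 288.
x-coordinate, sorted with cumulative weight:
  x=9 (Zone I, w=150) cum 150
  x=10 (Zone II, w=6) cum 156
  x=13 (Zone IV, w=90) cum 246
  x=15 (Zone III, w=250) cum 496  ← median
  x=15 (Zone V, w=80) cum 576
⇒ x* = 15
y-coordinate, sorted with cumulative weight:
  y=0 (Zone IV, w=90) cum 90
  y=1 (Zone III, w=250) cum 340  ← median
  y=9 (Zone V, w=80) cum 420
  y=14 (Zone II, w=6) cum 426
  y=14 (Zone I, w=150) cum 576
⇒ y* = 1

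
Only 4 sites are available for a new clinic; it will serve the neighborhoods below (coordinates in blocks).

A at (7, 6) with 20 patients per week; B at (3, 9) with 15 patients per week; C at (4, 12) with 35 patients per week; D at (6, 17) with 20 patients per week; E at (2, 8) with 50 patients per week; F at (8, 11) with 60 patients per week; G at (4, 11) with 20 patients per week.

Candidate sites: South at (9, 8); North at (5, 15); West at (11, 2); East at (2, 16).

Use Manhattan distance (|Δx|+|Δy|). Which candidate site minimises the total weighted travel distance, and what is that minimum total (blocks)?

Total weighted distance at each candidate:
  South (9, 8): total = 1490
  North (5, 15): total = 1560
  West (11, 2): total = 3170
  East (2, 16): total = 1930
Minimum is at South with total 1490 blocks.

South, total 1490 blocks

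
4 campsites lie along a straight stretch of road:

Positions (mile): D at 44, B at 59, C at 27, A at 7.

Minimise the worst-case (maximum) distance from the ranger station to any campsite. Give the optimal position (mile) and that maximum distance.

The 1-center on a line is the midpoint of the two extreme points: leftmost at 7, rightmost at 59.
Optimal location = (7 + 59)/2 = 33; maximum distance = (59 − 7)/2 = 26.

location 33, max distance 26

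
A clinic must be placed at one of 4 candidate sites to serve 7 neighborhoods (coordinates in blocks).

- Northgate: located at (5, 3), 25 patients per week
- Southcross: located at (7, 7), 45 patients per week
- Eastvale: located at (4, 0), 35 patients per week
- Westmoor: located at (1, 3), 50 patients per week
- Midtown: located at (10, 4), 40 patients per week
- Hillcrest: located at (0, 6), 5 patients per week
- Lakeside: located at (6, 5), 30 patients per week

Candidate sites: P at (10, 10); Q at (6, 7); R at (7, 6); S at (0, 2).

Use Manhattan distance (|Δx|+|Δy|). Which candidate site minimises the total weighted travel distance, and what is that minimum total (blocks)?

R, total 1230 blocks

Total weighted distance at each candidate:
  P (10, 10): total = 2510
  Q (6, 7): total = 1310
  R (7, 6): total = 1230
  S (0, 2): total = 1770
Minimum is at R with total 1230 blocks.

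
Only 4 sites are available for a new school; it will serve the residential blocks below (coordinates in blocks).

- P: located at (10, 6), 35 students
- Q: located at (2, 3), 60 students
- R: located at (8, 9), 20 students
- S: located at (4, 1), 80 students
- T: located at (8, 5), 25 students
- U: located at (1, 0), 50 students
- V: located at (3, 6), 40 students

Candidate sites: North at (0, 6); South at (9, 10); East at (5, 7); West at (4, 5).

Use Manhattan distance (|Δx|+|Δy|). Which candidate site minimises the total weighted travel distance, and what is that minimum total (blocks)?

Total weighted distance at each candidate:
  North (0, 6): total = 2285
  South (9, 10): total = 3625
  East (5, 7): total = 2085
  West (4, 5): total = 1545
Minimum is at West with total 1545 blocks.

West, total 1545 blocks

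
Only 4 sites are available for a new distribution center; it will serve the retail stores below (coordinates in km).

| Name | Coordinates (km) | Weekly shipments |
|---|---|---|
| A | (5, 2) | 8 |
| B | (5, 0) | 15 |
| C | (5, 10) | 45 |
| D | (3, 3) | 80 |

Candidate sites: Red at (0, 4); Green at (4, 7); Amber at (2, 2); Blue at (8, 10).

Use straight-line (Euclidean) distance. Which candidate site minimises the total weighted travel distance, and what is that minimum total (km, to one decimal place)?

Amber, total 575.7 km

Total weighted distance at each candidate:
  Red (0, 4): total = 743.6
  Green (4, 7): total = 619.0
  Amber (2, 2): total = 575.7
  Blue (8, 10): total = 1048.1
Minimum is at Amber with total 575.7 km.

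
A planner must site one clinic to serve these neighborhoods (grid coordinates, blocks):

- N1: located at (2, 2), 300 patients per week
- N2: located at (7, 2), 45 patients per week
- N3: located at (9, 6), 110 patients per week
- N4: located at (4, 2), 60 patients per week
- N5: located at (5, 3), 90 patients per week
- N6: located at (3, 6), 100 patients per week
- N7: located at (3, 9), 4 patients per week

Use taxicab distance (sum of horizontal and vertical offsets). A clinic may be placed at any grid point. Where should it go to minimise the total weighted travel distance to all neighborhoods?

Manhattan distance separates: Σwᵢ(|x−xᵢ|+|y−yᵢ|) = Σwᵢ|x−xᵢ| + Σwᵢ|y−yᵢ|, so x and y are optimised independently as 1-D weighted medians.
Total weight W = 709; half = 354.5.
x-coordinate, sorted with cumulative weight:
  x=2 (N1, w=300) cum 300
  x=3 (N6, w=100) cum 400  ← median
  x=3 (N7, w=4) cum 404
  x=4 (N4, w=60) cum 464
  x=5 (N5, w=90) cum 554
  x=7 (N2, w=45) cum 599
  x=9 (N3, w=110) cum 709
⇒ x* = 3
y-coordinate, sorted with cumulative weight:
  y=2 (N1, w=300) cum 300
  y=2 (N2, w=45) cum 345
  y=2 (N4, w=60) cum 405  ← median
  y=3 (N5, w=90) cum 495
  y=6 (N3, w=110) cum 605
  y=6 (N6, w=100) cum 705
  y=9 (N7, w=4) cum 709
⇒ y* = 2

(3, 2)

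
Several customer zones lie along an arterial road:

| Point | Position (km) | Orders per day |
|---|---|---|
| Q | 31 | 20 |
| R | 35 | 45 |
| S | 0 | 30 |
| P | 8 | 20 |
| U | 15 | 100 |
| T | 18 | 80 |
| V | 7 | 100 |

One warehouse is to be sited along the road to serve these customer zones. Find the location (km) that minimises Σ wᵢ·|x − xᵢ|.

x = 15

For a sum of weighted absolute distances on a line, the optimum is the weighted median (not the mean). Total weight W = 395; half-weight = 197.5.
Sort by position and accumulate weight:
  km 0 (S, w=30) → cum 30
  km 7 (V, w=100) → cum 130
  km 8 (P, w=20) → cum 150
  km 15 (U, w=100) → cum 250  ≥ 197.5 → median here
  km 18 (T, w=80) → cum 330
  km 31 (Q, w=20) → cum 350
  km 35 (R, w=45) → cum 395
Optimal location: km 15.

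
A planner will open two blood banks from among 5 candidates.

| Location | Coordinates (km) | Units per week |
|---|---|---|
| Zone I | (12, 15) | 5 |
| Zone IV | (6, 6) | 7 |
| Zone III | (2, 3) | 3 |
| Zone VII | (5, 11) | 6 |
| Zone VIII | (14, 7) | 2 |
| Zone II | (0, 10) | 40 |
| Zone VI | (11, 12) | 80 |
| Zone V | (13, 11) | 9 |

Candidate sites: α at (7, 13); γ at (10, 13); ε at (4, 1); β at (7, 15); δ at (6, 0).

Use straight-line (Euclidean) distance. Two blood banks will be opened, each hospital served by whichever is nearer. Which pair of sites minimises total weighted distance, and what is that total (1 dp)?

{α, γ}, total 578.8

Evaluate every pair (each demand assigned to the nearer of the two):
  {α, γ}: total = 578.8
  {γ, β}: total = 639.9
  {γ, ε}: total = 646.6
  {γ, δ}: total = 681.1
  {α, ε}: total = 799.9
  {α, δ}: total = 810.7
  {α, β}: total = 834.8
  {ε, β}: total = 928.3
  {β, δ}: total = 939.1
  {ε, δ}: total = 1759.7
Best pair: {α, γ} with total 578.8.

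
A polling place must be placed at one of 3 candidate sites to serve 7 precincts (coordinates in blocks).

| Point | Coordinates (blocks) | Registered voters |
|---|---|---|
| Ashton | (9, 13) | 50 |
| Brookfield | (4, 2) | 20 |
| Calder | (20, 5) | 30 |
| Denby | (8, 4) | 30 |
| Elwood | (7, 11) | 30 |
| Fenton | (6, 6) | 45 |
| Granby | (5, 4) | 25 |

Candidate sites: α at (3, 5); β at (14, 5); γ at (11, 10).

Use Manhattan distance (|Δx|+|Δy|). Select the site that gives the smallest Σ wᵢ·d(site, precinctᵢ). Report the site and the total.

Total weighted distance at each candidate:
  α (3, 5): total = 2025
  β (14, 5): total = 2345
  γ (11, 10): total = 2095
Minimum is at α with total 2025 blocks.

α, total 2025 blocks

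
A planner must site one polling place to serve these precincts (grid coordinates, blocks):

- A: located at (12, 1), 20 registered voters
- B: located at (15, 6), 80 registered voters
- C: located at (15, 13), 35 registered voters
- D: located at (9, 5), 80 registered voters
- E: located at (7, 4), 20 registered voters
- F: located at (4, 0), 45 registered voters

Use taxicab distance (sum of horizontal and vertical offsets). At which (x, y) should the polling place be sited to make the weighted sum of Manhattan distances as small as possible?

Manhattan distance separates: Σwᵢ(|x−xᵢ|+|y−yᵢ|) = Σwᵢ|x−xᵢ| + Σwᵢ|y−yᵢ|, so x and y are optimised independently as 1-D weighted medians.
Total weight W = 280; half = 140.
x-coordinate, sorted with cumulative weight:
  x=4 (F, w=45) cum 45
  x=7 (E, w=20) cum 65
  x=9 (D, w=80) cum 145  ← median
  x=12 (A, w=20) cum 165
  x=15 (B, w=80) cum 245
  x=15 (C, w=35) cum 280
⇒ x* = 9
y-coordinate, sorted with cumulative weight:
  y=0 (F, w=45) cum 45
  y=1 (A, w=20) cum 65
  y=4 (E, w=20) cum 85
  y=5 (D, w=80) cum 165  ← median
  y=6 (B, w=80) cum 245
  y=13 (C, w=35) cum 280
⇒ y* = 5

(9, 5)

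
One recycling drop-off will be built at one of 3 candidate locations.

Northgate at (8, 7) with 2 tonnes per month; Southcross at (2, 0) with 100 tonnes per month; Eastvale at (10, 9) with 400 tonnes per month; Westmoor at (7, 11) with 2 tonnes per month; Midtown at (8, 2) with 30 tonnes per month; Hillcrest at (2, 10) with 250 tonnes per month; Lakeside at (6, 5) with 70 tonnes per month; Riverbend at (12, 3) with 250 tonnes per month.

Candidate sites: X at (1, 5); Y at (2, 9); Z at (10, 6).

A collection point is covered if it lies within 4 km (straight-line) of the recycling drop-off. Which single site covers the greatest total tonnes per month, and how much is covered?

Coverage radius r = 4 km; a point is covered iff (Δx)²+(Δy)² ≤ 4² = 16.
  X (1, 5): covers {none} → 0
  Y (2, 9): covers {Hillcrest} → 250
  Z (10, 6): covers {Northgate, Eastvale, Riverbend} → 652
Maximum coverage at Z: 652 tonnes per month.

Z, covering 652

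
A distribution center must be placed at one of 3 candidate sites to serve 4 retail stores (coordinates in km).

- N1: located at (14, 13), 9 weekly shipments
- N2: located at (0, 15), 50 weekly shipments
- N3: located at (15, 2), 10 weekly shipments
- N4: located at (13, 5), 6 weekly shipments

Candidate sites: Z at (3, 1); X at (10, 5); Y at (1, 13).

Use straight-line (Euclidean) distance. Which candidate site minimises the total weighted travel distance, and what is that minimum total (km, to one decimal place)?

Y, total 493.4 km

Total weighted distance at each candidate:
  Z (3, 1): total = 1047.4
  X (10, 5): total = 863.9
  Y (1, 13): total = 493.4
Minimum is at Y with total 493.4 km.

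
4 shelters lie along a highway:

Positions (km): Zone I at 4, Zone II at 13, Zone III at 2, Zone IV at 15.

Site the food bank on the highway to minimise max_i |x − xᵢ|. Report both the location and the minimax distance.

location 8.5, max distance 6.5

The 1-center on a line is the midpoint of the two extreme points: leftmost at 2, rightmost at 15.
Optimal location = (2 + 15)/2 = 8.5; maximum distance = (15 − 2)/2 = 6.5.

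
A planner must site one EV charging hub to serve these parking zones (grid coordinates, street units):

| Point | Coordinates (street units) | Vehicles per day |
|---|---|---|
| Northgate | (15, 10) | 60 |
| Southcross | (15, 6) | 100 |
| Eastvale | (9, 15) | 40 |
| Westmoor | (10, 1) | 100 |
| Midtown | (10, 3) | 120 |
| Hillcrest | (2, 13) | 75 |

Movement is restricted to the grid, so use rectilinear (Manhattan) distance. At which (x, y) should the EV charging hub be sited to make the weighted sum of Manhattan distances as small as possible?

Manhattan distance separates: Σwᵢ(|x−xᵢ|+|y−yᵢ|) = Σwᵢ|x−xᵢ| + Σwᵢ|y−yᵢ|, so x and y are optimised independently as 1-D weighted medians.
Total weight W = 495; half = 247.5.
x-coordinate, sorted with cumulative weight:
  x=2 (Hillcrest, w=75) cum 75
  x=9 (Eastvale, w=40) cum 115
  x=10 (Westmoor, w=100) cum 215
  x=10 (Midtown, w=120) cum 335  ← median
  x=15 (Northgate, w=60) cum 395
  x=15 (Southcross, w=100) cum 495
⇒ x* = 10
y-coordinate, sorted with cumulative weight:
  y=1 (Westmoor, w=100) cum 100
  y=3 (Midtown, w=120) cum 220
  y=6 (Southcross, w=100) cum 320  ← median
  y=10 (Northgate, w=60) cum 380
  y=13 (Hillcrest, w=75) cum 455
  y=15 (Eastvale, w=40) cum 495
⇒ y* = 6

(10, 6)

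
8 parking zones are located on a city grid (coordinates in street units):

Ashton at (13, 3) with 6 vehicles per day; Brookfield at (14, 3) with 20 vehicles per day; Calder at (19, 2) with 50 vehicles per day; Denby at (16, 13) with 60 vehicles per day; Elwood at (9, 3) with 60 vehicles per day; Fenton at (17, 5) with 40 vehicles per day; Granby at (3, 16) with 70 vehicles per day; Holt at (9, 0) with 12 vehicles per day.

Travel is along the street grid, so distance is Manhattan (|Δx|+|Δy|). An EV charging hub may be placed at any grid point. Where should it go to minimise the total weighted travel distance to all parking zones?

(14, 5)

Manhattan distance separates: Σwᵢ(|x−xᵢ|+|y−yᵢ|) = Σwᵢ|x−xᵢ| + Σwᵢ|y−yᵢ|, so x and y are optimised independently as 1-D weighted medians.
Total weight W = 318; half = 159.
x-coordinate, sorted with cumulative weight:
  x=3 (Granby, w=70) cum 70
  x=9 (Elwood, w=60) cum 130
  x=9 (Holt, w=12) cum 142
  x=13 (Ashton, w=6) cum 148
  x=14 (Brookfield, w=20) cum 168  ← median
  x=16 (Denby, w=60) cum 228
  x=17 (Fenton, w=40) cum 268
  x=19 (Calder, w=50) cum 318
⇒ x* = 14
y-coordinate, sorted with cumulative weight:
  y=0 (Holt, w=12) cum 12
  y=2 (Calder, w=50) cum 62
  y=3 (Ashton, w=6) cum 68
  y=3 (Brookfield, w=20) cum 88
  y=3 (Elwood, w=60) cum 148
  y=5 (Fenton, w=40) cum 188  ← median
  y=13 (Denby, w=60) cum 248
  y=16 (Granby, w=70) cum 318
⇒ y* = 5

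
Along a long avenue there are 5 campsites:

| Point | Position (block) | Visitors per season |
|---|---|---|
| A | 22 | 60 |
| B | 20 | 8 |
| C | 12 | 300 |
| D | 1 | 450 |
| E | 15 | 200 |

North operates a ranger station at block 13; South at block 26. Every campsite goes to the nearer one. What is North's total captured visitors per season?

The indifferent point is the midpoint (13+26)/2 = 19.5; campsites left of it (closer to North at 13) go to North, those right go to South.
  D at 1 (w=450) → North
  C at 12 (w=300) → North
  E at 15 (w=200) → North
  B at 20 (w=8) → South
  A at 22 (w=60) → South
North captures 950; South captures 68.

950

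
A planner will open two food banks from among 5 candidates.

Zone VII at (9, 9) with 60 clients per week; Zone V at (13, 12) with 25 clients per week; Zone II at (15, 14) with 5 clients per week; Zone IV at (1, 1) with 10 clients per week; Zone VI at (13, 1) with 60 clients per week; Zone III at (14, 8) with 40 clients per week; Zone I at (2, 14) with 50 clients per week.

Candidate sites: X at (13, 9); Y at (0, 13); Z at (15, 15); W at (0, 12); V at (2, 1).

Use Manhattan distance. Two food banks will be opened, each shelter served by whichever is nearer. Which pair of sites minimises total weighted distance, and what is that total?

Evaluate every pair (each demand assigned to the nearer of the two):
  {X, Y}: total = 1190
  {X, W}: total = 1230
  {X, V}: total = 1570
  {X, Z}: total = 1780
  {Y, Z}: total = 2410
  {Z, W}: total = 2450
  {Z, V}: total = 2490
  {W, V}: total = 2720
  {Y, V}: total = 2790
  {Y, W}: total = 3555
Best pair: {X, Y} with total 1190.

{X, Y}, total 1190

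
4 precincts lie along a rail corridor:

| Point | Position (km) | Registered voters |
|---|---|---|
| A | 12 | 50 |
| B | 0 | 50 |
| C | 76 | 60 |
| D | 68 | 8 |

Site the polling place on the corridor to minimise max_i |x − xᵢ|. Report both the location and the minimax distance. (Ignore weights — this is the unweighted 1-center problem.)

location 38, max distance 38

The 1-center on a line is the midpoint of the two extreme points: leftmost at 0, rightmost at 76.
Optimal location = (0 + 76)/2 = 38; maximum distance = (76 − 0)/2 = 38.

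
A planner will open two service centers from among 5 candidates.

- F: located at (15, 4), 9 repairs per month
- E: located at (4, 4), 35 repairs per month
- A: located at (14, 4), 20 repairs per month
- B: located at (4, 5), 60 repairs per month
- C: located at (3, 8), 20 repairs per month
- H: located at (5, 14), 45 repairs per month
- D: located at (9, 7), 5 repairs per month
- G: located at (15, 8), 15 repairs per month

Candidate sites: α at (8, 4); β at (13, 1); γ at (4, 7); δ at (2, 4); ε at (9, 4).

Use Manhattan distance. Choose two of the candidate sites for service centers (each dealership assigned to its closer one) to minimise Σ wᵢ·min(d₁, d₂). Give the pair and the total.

{β, γ}, total 910

Evaluate every pair (each demand assigned to the nearer of the two):
  {β, γ}: total = 910
  {γ, ε}: total = 944
  {α, γ}: total = 993
  {γ, δ}: total = 1152
  {β, δ}: total = 1245
  {δ, ε}: total = 1254
  {α, δ}: total = 1303
  {α, β}: total = 1485
  {α, ε}: total = 1524
  {β, ε}: total = 1640
Best pair: {β, γ} with total 910.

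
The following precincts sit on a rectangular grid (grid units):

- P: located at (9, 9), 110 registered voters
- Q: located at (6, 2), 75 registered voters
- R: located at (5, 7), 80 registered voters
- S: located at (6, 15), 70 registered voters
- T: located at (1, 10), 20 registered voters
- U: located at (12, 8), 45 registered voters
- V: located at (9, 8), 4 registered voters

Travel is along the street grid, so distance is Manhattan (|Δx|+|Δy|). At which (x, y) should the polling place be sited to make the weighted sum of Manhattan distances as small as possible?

Manhattan distance separates: Σwᵢ(|x−xᵢ|+|y−yᵢ|) = Σwᵢ|x−xᵢ| + Σwᵢ|y−yᵢ|, so x and y are optimised independently as 1-D weighted medians.
Total weight W = 404; half = 202.
x-coordinate, sorted with cumulative weight:
  x=1 (T, w=20) cum 20
  x=5 (R, w=80) cum 100
  x=6 (Q, w=75) cum 175
  x=6 (S, w=70) cum 245  ← median
  x=9 (P, w=110) cum 355
  x=9 (V, w=4) cum 359
  x=12 (U, w=45) cum 404
⇒ x* = 6
y-coordinate, sorted with cumulative weight:
  y=2 (Q, w=75) cum 75
  y=7 (R, w=80) cum 155
  y=8 (U, w=45) cum 200
  y=8 (V, w=4) cum 204  ← median
  y=9 (P, w=110) cum 314
  y=10 (T, w=20) cum 334
  y=15 (S, w=70) cum 404
⇒ y* = 8

(6, 8)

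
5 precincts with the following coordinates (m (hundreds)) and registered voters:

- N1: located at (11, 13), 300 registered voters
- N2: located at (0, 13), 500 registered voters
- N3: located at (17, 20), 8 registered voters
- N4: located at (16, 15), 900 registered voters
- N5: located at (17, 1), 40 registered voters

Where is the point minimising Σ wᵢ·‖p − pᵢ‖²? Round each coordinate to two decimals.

The minimiser of Σwᵢ‖p−pᵢ‖² is the weighted centroid p* = (Σwᵢpᵢ)/(Σwᵢ).
Σwᵢ = 1748.
Σwᵢxᵢ = 300·11 + 500·0 + 8·17 + 900·16 + 40·17 = 18516.
Σwᵢyᵢ = 300·13 + 500·13 + 8·20 + 900·15 + 40·1 = 24100.
x* = 18516/1748 = 10.59, y* = 24100/1748 = 13.79.

(10.59, 13.79)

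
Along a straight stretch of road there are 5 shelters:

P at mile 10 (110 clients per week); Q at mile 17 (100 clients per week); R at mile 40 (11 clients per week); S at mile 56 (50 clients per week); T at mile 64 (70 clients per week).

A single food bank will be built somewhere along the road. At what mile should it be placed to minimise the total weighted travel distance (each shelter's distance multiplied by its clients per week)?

x = 17

For a sum of weighted absolute distances on a line, the optimum is the weighted median (not the mean). Total weight W = 341; half-weight = 170.5.
Sort by position and accumulate weight:
  mile 10 (P, w=110) → cum 110
  mile 17 (Q, w=100) → cum 210  ≥ 170.5 → median here
  mile 40 (R, w=11) → cum 221
  mile 56 (S, w=50) → cum 271
  mile 64 (T, w=70) → cum 341
Optimal location: mile 17.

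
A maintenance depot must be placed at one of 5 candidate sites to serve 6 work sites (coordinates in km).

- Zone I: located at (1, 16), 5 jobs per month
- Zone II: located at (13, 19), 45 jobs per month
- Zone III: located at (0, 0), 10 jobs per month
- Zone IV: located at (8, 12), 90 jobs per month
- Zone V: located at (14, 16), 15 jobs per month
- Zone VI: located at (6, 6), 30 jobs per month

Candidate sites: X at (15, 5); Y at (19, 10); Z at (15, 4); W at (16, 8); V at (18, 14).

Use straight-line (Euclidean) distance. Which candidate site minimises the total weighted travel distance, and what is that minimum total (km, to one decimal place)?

Total weighted distance at each candidate:
  X (15, 5): total = 2211.8
  Y (19, 10): total = 2327.8
  Z (15, 4): total = 2342.3
  W (16, 8): total = 2011.6
  V (18, 14): total = 2049.4
Minimum is at W with total 2011.6 km.

W, total 2011.6 km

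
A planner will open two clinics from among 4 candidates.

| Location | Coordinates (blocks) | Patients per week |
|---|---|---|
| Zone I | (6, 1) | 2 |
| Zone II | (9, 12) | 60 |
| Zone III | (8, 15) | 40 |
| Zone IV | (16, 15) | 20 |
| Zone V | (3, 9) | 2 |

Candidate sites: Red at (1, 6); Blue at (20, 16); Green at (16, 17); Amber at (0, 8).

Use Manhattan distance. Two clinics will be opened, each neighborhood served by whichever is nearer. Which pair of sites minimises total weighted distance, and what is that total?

{Red, Green}, total 1190

Evaluate every pair (each demand assigned to the nearer of the two):
  {Red, Green}: total = 1190
  {Green, Amber}: total = 1194
  {Blue, Green}: total = 1254
  {Blue, Amber}: total = 1434
  {Red, Blue}: total = 1490
  {Red, Amber}: total = 1868
Best pair: {Red, Green} with total 1190.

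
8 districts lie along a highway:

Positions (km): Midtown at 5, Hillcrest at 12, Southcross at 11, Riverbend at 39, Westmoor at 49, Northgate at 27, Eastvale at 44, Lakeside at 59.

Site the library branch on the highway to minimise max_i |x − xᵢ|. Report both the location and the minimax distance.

location 32, max distance 27

The 1-center on a line is the midpoint of the two extreme points: leftmost at 5, rightmost at 59.
Optimal location = (5 + 59)/2 = 32; maximum distance = (59 − 5)/2 = 27.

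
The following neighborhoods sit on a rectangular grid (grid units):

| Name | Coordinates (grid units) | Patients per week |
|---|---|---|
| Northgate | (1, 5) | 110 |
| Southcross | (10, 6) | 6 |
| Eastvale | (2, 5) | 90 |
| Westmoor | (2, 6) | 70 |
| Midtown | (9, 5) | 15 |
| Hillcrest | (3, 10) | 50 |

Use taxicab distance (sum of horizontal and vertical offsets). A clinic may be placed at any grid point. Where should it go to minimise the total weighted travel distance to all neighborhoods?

(2, 5)

Manhattan distance separates: Σwᵢ(|x−xᵢ|+|y−yᵢ|) = Σwᵢ|x−xᵢ| + Σwᵢ|y−yᵢ|, so x and y are optimised independently as 1-D weighted medians.
Total weight W = 341; half = 170.5.
x-coordinate, sorted with cumulative weight:
  x=1 (Northgate, w=110) cum 110
  x=2 (Eastvale, w=90) cum 200  ← median
  x=2 (Westmoor, w=70) cum 270
  x=3 (Hillcrest, w=50) cum 320
  x=9 (Midtown, w=15) cum 335
  x=10 (Southcross, w=6) cum 341
⇒ x* = 2
y-coordinate, sorted with cumulative weight:
  y=5 (Northgate, w=110) cum 110
  y=5 (Eastvale, w=90) cum 200  ← median
  y=5 (Midtown, w=15) cum 215
  y=6 (Southcross, w=6) cum 221
  y=6 (Westmoor, w=70) cum 291
  y=10 (Hillcrest, w=50) cum 341
⇒ y* = 5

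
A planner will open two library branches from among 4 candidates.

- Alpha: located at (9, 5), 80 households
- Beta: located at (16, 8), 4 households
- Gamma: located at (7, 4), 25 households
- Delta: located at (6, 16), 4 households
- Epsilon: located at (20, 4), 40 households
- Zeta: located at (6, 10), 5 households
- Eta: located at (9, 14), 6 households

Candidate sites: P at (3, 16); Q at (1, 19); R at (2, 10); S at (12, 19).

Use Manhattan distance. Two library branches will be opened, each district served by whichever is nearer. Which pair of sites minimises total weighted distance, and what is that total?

{R, S}, total 2319

Evaluate every pair (each demand assigned to the nearer of the two):
  {R, S}: total = 2319
  {P, R}: total = 2339
  {Q, R}: total = 2377
  {P, S}: total = 2845
  {Q, S}: total = 2990
  {P, Q}: total = 3109
Best pair: {R, S} with total 2319.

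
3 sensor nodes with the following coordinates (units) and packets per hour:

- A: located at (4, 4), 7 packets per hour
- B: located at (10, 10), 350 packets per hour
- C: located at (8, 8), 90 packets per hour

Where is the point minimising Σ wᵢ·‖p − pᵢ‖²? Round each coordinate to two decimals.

The minimiser of Σwᵢ‖p−pᵢ‖² is the weighted centroid p* = (Σwᵢpᵢ)/(Σwᵢ).
Σwᵢ = 447.
Σwᵢxᵢ = 7·4 + 350·10 + 90·8 = 4248.
Σwᵢyᵢ = 7·4 + 350·10 + 90·8 = 4248.
x* = 4248/447 = 9.50, y* = 4248/447 = 9.50.

(9.50, 9.50)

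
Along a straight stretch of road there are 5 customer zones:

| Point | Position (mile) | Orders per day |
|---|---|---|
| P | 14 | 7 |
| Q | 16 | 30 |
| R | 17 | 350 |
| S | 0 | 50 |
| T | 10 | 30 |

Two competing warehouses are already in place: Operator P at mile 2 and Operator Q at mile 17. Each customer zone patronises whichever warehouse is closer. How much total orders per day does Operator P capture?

50

The indifferent point is the midpoint (2+17)/2 = 9.5; customer zones left of it (closer to Operator P at 2) go to Operator P, those right go to Operator Q.
  S at 0 (w=50) → Operator P
  T at 10 (w=30) → Operator Q
  P at 14 (w=7) → Operator Q
  Q at 16 (w=30) → Operator Q
  R at 17 (w=350) → Operator Q
Operator P captures 50; Operator Q captures 417.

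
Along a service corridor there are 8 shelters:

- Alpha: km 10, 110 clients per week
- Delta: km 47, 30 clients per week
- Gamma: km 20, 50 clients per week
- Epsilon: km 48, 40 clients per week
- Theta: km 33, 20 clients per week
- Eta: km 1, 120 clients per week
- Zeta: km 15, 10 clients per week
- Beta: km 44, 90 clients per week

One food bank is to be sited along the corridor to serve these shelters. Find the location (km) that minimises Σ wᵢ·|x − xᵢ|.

x = 15

For a sum of weighted absolute distances on a line, the optimum is the weighted median (not the mean). Total weight W = 470; half-weight = 235.
Sort by position and accumulate weight:
  km 1 (Eta, w=120) → cum 120
  km 10 (Alpha, w=110) → cum 230
  km 15 (Zeta, w=10) → cum 240  ≥ 235 → median here
  km 20 (Gamma, w=50) → cum 290
  km 33 (Theta, w=20) → cum 310
  km 44 (Beta, w=90) → cum 400
  km 47 (Delta, w=30) → cum 430
  km 48 (Epsilon, w=40) → cum 470
Optimal location: km 15.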